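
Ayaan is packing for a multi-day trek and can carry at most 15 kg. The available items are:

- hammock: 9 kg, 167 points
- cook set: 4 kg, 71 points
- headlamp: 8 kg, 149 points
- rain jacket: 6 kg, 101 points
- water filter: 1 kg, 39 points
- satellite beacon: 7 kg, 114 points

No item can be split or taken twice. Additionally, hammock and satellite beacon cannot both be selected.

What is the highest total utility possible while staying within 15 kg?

Taking the top-ratio items first gives cook set + headlamp + water filter for 259 (13 kg).
Replace cook set with rain jacket: the trade gains 30 net, giving 289 at 15 kg.
Next best is hammock + cook set + water filter at 277 (14 kg) — short by 12.

289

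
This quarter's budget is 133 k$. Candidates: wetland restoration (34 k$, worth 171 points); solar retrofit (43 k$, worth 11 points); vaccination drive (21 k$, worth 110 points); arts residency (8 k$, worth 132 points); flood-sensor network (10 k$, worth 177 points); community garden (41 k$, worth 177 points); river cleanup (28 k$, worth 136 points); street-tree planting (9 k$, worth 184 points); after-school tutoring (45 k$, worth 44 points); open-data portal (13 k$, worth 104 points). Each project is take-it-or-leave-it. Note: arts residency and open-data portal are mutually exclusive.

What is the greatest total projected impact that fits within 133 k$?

977

By projected impact per k$: street-tree planting 20.44, flood-sensor network 17.70, arts residency 16.50, open-data portal 8.00 lead.
Taking wetland restoration + arts residency + flood-sensor network + community garden + river cleanup + street-tree planting: 130 k$ used, 977 in projected impact.
No other feasible combination exceeds 977.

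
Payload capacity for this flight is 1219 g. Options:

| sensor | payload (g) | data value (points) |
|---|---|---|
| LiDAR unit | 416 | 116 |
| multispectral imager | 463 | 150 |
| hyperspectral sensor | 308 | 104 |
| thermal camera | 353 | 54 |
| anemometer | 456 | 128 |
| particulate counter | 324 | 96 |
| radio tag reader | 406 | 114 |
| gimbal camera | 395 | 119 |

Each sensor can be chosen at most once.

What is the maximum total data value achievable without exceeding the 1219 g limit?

373

Multispectral imager + hyperspectral sensor + gimbal camera uses 1166 of the 1219 g and totals 373.
Next best is LiDAR unit + multispectral imager + hyperspectral sensor at 370 (1187 g) — short by 3.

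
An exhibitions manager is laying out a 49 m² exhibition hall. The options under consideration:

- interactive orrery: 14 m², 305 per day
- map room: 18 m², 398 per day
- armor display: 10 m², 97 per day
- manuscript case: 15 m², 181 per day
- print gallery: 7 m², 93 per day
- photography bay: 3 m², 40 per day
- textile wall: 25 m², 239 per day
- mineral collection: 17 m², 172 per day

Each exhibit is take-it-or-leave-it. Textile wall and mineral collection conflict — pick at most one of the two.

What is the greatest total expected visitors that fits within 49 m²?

893

Density check — map room 22.11, interactive orrery 21.79, photography bay 13.33 are the best per m².
A density-first pass picks interactive orrery + map room + print gallery + photography bay — 836 at 42 m².
Replace photography bay with armor display: the trade gains 57 net, giving 893 at 49 m².
No other feasible combination exceeds 893.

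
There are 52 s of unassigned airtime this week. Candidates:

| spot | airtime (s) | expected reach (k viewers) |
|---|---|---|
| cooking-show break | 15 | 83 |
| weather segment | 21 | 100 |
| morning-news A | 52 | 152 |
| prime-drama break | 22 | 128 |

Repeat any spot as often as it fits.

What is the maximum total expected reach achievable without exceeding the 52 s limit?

Ranking by ratio (expected reach/s): prime-drama break 5.82, cooking-show break 5.53, weather segment 4.76.
The ratio heuristic lands on 2×prime-drama break (256) but leaves 8 s idle.
Replace prime-drama break with 2×cooking-show break: the trade gains 38 net, giving 294 at 52 s.

294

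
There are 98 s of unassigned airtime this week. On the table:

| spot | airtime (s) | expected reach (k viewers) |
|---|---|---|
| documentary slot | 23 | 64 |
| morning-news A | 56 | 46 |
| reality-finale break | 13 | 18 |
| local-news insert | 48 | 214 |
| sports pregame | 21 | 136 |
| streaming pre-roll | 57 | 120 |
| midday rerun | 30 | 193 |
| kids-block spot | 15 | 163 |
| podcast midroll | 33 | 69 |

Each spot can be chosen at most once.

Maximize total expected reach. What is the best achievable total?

A density-first pass picks documentary slot + sports pregame + midday rerun + kids-block spot — 556 at 89 s.
Replace documentary slot and sports pregame with local-news insert: the trade gains 14 net, giving 570 at 93 s.
The closest alternative, documentary slot + sports pregame + midday rerun + kids-block spot, reaches only 556.

570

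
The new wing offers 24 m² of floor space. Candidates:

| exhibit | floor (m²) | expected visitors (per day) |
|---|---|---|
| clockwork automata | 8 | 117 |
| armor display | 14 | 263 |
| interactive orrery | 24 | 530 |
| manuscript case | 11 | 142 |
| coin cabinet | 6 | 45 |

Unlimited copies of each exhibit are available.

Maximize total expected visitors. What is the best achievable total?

Interactive orrery uses 24 of the 24 m² and totals 530.
That's the maximum — no swap from here does better than 530.

530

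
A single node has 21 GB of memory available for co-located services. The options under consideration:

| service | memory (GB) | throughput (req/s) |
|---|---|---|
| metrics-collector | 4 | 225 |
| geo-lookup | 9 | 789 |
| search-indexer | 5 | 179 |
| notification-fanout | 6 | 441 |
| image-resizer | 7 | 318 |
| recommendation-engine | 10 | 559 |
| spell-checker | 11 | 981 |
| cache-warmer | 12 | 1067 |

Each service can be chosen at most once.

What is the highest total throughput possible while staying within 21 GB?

1856

Greedy by ratio would take geo-lookup + spell-checker: 20 GB used, total 1770.
Replace spell-checker with cache-warmer: the trade gains 86 net, giving 1856 at 21 GB.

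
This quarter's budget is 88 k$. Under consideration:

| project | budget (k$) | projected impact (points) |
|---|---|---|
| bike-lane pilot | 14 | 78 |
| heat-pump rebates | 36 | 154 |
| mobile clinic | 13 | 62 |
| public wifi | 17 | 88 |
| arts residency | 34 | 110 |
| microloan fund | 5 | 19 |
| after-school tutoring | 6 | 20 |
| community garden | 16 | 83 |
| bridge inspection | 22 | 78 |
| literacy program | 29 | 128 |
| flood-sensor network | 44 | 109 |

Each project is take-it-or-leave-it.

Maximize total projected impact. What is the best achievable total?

422

By projected impact per k$: bike-lane pilot 5.57, community garden 5.19, public wifi 5.18, mobile clinic 4.77 lead.
Filling by ratio: bike-lane pilot + mobile clinic + public wifi + microloan fund + community garden + bridge inspection for 408, with 1 k$ left unused.
The 35 k$ tied up in mobile clinic and bridge inspection is better spent on heat-pump rebates — total rises to 422 (88 k$).
Next best is bike-lane pilot + public wifi + microloan fund + after-school tutoring + community garden + literacy program at 416 (87 k$) — short by 6.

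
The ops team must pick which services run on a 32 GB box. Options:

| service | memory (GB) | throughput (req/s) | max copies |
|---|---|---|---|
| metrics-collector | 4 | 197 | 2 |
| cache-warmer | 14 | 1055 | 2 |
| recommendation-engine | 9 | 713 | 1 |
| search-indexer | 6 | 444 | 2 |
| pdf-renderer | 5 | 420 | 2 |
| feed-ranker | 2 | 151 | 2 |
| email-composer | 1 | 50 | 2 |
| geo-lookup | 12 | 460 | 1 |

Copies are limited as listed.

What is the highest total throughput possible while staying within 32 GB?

Greedy by ratio would take recommendation-engine + search-indexer + 2×pdf-renderer + 2×feed-ranker + 2×email-composer: 31 GB used, total 2399.
Replace 2×feed-ranker and email-composer with search-indexer: the trade gains 92 net, giving 2491 at 32 GB.

2491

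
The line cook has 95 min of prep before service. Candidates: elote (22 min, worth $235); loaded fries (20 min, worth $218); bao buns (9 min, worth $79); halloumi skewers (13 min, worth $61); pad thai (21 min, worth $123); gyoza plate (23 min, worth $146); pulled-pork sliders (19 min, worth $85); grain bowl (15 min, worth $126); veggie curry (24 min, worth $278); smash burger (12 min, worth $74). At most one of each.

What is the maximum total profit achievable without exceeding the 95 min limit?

Best packing: elote + loaded fries + bao buns + grain bowl + veggie curry — 90 min, 936 total.
Nothing else within 95 min beats 936.

936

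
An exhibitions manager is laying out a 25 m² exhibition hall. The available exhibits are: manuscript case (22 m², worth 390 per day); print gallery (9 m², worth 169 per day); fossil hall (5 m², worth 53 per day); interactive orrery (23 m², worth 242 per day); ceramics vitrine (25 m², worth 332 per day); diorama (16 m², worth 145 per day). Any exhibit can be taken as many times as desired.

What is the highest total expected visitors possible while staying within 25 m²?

391

Taking 2×print gallery + fossil hall: 23 m² used, 391 in expected visitors.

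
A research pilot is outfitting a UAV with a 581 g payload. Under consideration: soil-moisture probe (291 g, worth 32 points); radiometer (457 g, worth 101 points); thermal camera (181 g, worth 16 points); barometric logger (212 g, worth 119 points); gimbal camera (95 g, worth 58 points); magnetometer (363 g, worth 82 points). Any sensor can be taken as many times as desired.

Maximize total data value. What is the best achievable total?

Best packing: 6×gimbal camera — 570 g, 348 total.
Nothing else within 581 g beats 348.

348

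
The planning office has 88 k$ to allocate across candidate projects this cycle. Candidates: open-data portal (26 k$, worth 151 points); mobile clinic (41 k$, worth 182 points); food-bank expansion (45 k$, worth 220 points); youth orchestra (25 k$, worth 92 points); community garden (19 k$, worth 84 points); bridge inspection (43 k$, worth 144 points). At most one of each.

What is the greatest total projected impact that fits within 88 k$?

A density-first pass picks open-data portal + food-bank expansion — 371 at 71 k$.
Replace food-bank expansion with mobile clinic + community garden: the trade gains 46 net, giving 417 at 86 k$.

417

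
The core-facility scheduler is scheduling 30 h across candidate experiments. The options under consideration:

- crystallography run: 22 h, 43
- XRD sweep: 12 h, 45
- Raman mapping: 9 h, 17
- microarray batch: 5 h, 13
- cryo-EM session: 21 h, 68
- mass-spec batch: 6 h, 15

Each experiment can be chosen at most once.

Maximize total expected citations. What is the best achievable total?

85

Ranking by ratio (expected citations/h): XRD sweep 3.75, cryo-EM session 3.24, microarray batch 2.60, mass-spec batch 2.50.
Filling by ratio: XRD sweep + microarray batch + mass-spec batch for 73, with 7 h left unused.
Using the slack differently, Raman mapping + cryo-EM session comes to 85 at 30 h.
Next best is cryo-EM session + mass-spec batch at 83 (27 h) — short by 2.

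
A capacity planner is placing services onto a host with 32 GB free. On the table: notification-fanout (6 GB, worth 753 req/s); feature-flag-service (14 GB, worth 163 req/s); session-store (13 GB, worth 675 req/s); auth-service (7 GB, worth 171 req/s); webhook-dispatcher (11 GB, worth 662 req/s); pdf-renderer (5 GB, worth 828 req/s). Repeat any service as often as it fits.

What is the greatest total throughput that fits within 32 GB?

Best packing: 6×pdf-renderer — 30 GB, 4968 total.
Every other selection either busts 32 GB or fails to beat 4968.

4968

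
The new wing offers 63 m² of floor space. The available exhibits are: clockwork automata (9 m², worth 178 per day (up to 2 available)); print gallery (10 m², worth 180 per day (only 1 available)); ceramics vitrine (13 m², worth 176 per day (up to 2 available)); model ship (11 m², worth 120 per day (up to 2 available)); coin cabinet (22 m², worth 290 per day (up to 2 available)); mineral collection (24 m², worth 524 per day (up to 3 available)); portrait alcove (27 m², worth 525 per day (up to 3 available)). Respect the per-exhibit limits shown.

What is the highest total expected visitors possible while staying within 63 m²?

A density-first pass picks clockwork automata + 2×mineral collection — 1226 at 57 m².
The 33 m² tied up in clockwork automata and mineral collection is better spent on print gallery + portrait alcove — total rises to 1229 (61 m²).
Every other selection either busts 63 m² or exceeds an availability limit or fails to beat 1229.

1229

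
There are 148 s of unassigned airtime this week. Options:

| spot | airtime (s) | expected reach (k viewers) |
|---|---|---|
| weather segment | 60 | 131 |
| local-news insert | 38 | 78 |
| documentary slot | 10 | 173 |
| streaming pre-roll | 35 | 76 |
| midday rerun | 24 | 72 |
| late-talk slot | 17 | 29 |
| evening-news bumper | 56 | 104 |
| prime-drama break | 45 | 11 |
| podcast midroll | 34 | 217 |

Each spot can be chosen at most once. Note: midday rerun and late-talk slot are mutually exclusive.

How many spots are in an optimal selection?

5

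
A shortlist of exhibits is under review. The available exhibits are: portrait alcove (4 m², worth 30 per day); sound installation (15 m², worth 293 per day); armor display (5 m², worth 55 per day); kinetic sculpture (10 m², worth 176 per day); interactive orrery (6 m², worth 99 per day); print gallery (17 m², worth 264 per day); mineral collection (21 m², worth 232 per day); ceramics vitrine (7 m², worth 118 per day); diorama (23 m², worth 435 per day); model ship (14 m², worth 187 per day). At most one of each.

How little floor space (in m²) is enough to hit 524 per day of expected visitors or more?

29

Minimise m² subject to total expected visitors ≥ 524.
interactive orrery + diorama reaches 534 using 29 m².
Below 29 m² the best achievable stays under 524.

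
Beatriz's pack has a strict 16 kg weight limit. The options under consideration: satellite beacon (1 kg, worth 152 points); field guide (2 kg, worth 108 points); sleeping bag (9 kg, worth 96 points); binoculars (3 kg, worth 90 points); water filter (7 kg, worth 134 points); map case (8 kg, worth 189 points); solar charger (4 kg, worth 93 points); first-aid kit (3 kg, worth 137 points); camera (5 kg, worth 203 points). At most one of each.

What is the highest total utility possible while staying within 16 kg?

The ratio heuristic lands on satellite beacon + field guide + binoculars + first-aid kit + camera (690) but leaves 2 kg idle.
Dropping binoculars frees 3 kg; slotting in solar charger (4 kg) lifts the total to 693 at 15 kg.
Runner-up satellite beacon + field guide + binoculars + first-aid kit + camera tops out at 690.

693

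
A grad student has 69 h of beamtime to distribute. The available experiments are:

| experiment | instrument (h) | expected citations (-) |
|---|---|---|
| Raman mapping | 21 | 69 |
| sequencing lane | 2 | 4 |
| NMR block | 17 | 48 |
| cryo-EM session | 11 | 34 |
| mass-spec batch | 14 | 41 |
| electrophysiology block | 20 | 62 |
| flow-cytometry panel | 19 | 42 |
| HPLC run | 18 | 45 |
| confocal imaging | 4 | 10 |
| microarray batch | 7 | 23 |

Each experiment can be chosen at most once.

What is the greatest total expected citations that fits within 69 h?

213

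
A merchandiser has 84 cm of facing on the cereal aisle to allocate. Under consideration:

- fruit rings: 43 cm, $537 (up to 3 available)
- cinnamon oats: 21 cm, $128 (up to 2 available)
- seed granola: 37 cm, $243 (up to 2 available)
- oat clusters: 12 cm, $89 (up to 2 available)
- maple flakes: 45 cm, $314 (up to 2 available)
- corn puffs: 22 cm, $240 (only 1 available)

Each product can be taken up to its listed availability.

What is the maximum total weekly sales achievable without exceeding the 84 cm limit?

Taking fruit rings + oat clusters + corn puffs: 77 cm used, 866 in weekly sales.
No other feasible combination exceeds 866.

866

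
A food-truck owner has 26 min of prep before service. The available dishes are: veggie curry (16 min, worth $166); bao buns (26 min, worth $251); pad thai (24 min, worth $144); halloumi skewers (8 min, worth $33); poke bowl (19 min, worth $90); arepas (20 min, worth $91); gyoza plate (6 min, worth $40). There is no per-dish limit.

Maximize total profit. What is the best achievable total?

251

Density check — veggie curry 10.38, bao buns 9.65, gyoza plate 6.67, pad thai 6.00 are the best per min.
The ratio heuristic lands on veggie curry + gyoza plate (206) but leaves 4 min idle.
Dropping veggie curry and gyoza plate frees 22 min; slotting in bao buns (26 min) lifts the total to 251 at 26 min.
Every other selection either busts 26 min or fails to beat 251.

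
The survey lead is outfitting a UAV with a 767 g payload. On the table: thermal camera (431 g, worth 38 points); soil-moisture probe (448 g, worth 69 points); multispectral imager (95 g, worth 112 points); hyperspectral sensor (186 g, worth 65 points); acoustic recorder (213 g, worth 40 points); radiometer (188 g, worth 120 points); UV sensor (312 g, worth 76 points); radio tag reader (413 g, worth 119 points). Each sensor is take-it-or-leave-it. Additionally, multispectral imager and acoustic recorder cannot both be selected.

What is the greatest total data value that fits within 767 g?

Best packing: multispectral imager + radiometer + radio tag reader — 696 g, 351 total.
Nothing else feasible within 767 g beats 351.

351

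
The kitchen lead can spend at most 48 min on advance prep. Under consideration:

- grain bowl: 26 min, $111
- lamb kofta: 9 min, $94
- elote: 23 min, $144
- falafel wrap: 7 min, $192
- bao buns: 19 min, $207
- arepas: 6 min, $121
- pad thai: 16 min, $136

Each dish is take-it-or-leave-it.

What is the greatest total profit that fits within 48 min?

By profit per min: falafel wrap 27.43, arepas 20.17, bao buns 10.89 lead.
Greedy by ratio would take lamb kofta + falafel wrap + bao buns + arepas: 41 min used, total 614.
The 9 min tied up in lamb kofta is better spent on pad thai — total rises to 656 (48 min).
Next best is lamb kofta + falafel wrap + bao buns + arepas at 614 (41 min) — short by 42.

656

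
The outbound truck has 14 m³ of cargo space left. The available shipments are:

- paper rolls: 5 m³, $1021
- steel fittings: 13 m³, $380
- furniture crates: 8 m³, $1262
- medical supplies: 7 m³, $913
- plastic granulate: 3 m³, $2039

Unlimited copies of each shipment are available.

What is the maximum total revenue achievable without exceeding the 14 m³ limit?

8156

Taking 4×plastic granulate: 12 m³ used, 8156 in revenue.
Every other selection either busts 14 m³ or fails to beat 8156.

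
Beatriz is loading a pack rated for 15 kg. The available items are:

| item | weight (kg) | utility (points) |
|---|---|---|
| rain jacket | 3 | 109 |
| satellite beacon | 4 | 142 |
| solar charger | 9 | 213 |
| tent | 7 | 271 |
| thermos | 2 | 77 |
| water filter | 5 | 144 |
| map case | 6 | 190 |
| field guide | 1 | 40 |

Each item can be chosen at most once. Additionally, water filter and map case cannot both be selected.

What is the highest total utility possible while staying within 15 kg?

562

Density check — field guide 40.00, tent 38.71, thermos 38.50, rain jacket 36.33 are the best per kg.
Greedy by ratio would take rain jacket + tent + thermos + field guide: 13 kg used, total 497.
Replace thermos with satellite beacon: the trade gains 65 net, giving 562 at 15 kg.
That's the maximum — no feasible swap from here does better than 562.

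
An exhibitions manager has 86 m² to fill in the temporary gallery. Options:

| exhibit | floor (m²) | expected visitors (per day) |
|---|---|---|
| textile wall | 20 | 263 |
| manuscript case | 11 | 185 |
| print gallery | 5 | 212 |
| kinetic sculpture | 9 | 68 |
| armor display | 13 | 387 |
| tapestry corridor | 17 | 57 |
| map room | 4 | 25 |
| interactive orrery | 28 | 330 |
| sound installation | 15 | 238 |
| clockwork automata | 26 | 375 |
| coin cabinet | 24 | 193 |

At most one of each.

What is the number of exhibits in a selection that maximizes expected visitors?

Optimal total is 1500.
For example textile wall + print gallery + armor display + map room + sound installation + clockwork automata achieves it, using 83 m².
Any selection reaching 1500 contains exactly 6 exhibits.

6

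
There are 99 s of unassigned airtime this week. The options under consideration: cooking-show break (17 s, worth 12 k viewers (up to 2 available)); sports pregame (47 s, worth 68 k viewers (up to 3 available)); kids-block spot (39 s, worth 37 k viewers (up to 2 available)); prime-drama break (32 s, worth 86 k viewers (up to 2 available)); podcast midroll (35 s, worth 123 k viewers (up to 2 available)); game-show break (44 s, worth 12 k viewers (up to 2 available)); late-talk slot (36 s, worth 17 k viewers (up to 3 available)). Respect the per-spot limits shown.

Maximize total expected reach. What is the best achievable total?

295

Density check — podcast midroll 3.51, prime-drama break 2.69, sports pregame 1.45, kids-block spot 0.95 are the best per s.
Taking the top-ratio spots first gives cooking-show break + 2×podcast midroll for 258 (87 s).
The 52 s tied up in cooking-show break and podcast midroll is better spent on 2×prime-drama break — total rises to 295 (99 s).
That's the maximum — no swap from here does better than 295.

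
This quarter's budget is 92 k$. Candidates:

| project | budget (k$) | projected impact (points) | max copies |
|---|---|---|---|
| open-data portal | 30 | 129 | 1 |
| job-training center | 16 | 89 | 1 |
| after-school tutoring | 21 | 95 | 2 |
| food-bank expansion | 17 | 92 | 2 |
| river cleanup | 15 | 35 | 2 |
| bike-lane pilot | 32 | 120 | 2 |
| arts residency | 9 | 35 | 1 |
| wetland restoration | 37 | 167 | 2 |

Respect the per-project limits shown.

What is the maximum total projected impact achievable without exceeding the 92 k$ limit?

463

By projected impact per k$: job-training center 5.56, food-bank expansion 5.41, after-school tutoring 4.52 lead.
Taking job-training center + 2×after-school tutoring + 2×food-bank expansion: 92 k$ used, 463 in projected impact.
Every other selection either busts 92 k$ or exceeds an availability limit or fails to beat 463.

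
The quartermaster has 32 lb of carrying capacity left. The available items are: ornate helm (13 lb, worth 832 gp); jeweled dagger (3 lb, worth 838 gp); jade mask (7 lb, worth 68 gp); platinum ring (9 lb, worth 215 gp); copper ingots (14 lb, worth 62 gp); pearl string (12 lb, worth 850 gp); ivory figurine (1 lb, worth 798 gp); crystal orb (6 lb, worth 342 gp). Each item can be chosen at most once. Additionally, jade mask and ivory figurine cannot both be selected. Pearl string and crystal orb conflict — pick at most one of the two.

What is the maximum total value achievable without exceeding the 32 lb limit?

3318

Taking ornate helm + jeweled dagger + pearl string + ivory figurine: 29 lb used, 3318 in value.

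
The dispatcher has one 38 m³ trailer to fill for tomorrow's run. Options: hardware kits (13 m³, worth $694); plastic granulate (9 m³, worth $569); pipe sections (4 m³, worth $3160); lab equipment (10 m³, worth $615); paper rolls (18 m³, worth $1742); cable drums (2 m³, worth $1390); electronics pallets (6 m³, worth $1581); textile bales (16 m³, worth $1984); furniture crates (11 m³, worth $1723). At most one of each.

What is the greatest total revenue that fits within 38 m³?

Taking the top-ratio shipments first gives plastic granulate + pipe sections + cable drums + electronics pallets + furniture crates for 8423 (32 m³).
The 20 m³ tied up in plastic granulate and furniture crates is better spent on lab equipment + textile bales — total rises to 8730 (38 m³).
Runner-up plastic granulate + pipe sections + cable drums + electronics pallets + textile bales tops out at 8684.

8730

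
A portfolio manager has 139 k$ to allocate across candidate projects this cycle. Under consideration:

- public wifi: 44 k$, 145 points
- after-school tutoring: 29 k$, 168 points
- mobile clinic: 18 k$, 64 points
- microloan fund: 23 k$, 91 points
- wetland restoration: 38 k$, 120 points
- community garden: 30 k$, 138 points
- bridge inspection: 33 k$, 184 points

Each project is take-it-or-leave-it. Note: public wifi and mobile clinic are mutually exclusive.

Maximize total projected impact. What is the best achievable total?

645

Taking after-school tutoring + mobile clinic + microloan fund + community garden + bridge inspection: 133 k$ used, 645 in projected impact.
Runner-up public wifi + after-school tutoring + community garden + bridge inspection tops out at 635.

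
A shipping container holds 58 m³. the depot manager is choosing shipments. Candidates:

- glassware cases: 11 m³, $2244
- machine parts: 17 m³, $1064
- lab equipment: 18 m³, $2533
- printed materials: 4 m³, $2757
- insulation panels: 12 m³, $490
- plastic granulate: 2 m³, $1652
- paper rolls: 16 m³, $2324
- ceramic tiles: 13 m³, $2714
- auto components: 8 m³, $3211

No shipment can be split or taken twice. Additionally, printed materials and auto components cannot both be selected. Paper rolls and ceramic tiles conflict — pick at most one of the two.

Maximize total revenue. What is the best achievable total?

12354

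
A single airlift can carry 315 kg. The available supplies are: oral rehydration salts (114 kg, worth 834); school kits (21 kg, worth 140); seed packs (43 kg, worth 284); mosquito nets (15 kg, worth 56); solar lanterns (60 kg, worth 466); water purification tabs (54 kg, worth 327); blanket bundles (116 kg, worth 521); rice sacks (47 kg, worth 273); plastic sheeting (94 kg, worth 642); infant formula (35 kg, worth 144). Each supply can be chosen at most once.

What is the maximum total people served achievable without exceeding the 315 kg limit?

2226

Ranking by ratio (people served/kg): solar lanterns 7.77, oral rehydration salts 7.32, plastic sheeting 6.83, school kits 6.67.
Greedy by ratio would take oral rehydration salts + school kits + mosquito nets + solar lanterns + plastic sheeting: 304 kg used, total 2138.
Dropping school kits and mosquito nets frees 36 kg; slotting in seed packs (43 kg) lifts the total to 2226 at 311 kg.
No other feasible combination exceeds 2226.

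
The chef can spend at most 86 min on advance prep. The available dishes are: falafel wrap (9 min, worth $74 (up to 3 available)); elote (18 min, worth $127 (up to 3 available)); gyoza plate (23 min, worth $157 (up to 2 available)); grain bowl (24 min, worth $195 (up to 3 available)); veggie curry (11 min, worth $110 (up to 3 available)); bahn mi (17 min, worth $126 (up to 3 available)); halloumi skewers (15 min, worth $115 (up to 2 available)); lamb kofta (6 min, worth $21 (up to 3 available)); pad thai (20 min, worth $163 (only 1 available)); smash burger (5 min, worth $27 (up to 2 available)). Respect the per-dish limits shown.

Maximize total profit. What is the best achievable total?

762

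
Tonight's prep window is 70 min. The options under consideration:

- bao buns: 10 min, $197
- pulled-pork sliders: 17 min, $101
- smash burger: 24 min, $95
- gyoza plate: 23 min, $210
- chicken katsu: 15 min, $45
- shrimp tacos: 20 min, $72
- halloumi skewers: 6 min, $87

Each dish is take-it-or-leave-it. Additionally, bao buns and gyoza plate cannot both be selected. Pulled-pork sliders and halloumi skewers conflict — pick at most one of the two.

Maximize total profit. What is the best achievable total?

451

Best packing: bao buns + smash burger + shrimp tacos + halloumi skewers — 60 min, 451 total.
No other feasible combination exceeds 451.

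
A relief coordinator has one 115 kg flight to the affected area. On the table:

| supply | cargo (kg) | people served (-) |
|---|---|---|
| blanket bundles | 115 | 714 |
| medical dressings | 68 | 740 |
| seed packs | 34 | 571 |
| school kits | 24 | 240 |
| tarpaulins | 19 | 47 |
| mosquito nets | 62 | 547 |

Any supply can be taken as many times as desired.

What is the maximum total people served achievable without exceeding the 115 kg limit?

1713

3×seed packs uses 102 of the 115 kg and totals 1713.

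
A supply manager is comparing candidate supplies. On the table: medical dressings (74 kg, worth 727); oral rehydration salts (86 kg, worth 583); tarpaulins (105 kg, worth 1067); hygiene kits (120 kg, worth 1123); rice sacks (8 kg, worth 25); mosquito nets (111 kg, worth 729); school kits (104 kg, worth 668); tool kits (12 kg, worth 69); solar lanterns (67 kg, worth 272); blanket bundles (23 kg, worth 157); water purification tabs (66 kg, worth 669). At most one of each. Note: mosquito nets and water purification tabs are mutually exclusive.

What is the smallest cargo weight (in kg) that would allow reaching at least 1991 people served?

Need the lightest bundle worth ≥ 1991.
medical dressings + tarpaulins + tool kits + blanket bundles reaches 2020 using 214 kg.
Any bundle with less than 214 kg falls short of 1991.

214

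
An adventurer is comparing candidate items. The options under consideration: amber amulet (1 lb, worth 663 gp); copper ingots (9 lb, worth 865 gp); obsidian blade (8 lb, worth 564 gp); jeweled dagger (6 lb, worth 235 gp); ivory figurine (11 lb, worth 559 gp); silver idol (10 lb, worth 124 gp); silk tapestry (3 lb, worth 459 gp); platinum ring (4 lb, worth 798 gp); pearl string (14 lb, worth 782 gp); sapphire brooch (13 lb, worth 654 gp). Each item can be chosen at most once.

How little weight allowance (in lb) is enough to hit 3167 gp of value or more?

Need the lightest bundle worth ≥ 3167.
amber amulet + copper ingots + obsidian blade + silk tapestry + platinum ring reaches 3349 using 25 lb.
Any bundle with less than 25 lb falls short of 3167.

25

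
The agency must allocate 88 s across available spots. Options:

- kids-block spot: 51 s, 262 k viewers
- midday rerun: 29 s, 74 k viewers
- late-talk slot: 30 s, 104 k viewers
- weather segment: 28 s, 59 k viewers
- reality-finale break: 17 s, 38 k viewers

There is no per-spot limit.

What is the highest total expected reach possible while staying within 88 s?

366

Kids-block spot + late-talk slot uses 81 of the 88 s and totals 366.
Nothing else within 88 s beats 366.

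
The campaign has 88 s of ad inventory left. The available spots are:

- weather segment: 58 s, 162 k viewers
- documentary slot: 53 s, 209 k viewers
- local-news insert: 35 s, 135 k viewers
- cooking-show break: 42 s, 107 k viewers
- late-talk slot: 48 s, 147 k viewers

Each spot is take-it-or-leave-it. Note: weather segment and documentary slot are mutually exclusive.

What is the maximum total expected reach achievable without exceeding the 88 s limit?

Best packing: documentary slot + local-news insert — 88 s, 344 total.
An exhaustive check of the 32 subsets confirms 344.

344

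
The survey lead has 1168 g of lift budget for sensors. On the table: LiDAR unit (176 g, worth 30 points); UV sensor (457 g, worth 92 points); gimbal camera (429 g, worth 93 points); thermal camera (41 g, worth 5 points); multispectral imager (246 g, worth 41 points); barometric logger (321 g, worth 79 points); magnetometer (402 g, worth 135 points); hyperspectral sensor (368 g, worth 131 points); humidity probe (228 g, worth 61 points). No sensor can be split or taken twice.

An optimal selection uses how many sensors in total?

4

Best achievable data value is 350.
For example thermal camera + barometric logger + magnetometer + hyperspectral sensor achieves it, using 1132 g.
Every optimal selection uses 4 sensors.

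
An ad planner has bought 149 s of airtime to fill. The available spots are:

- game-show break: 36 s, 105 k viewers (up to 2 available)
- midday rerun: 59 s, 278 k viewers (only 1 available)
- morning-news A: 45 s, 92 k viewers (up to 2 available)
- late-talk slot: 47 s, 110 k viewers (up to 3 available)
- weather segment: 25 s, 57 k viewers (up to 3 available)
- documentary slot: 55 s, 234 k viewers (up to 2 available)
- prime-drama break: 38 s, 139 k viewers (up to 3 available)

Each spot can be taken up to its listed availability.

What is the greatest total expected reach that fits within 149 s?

607

Filling by ratio: midday rerun + weather segment + documentary slot for 569, with 10 s left unused.
The 84 s tied up in midday rerun and weather segment is better spent on documentary slot + prime-drama break — total rises to 607 (148 s).
That's the maximum — no swap from here does better than 607.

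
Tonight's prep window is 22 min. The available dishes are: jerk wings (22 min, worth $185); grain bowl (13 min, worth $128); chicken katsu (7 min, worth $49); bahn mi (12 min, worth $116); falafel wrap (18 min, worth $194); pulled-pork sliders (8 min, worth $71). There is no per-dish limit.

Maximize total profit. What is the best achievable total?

Greedy by ratio would take falafel wrap: 18 min used, total 194.
The 18 min tied up in falafel wrap is better spent on grain bowl + pulled-pork sliders — total rises to 199 (21 min).
Every other selection either busts 22 min or fails to beat 199.

199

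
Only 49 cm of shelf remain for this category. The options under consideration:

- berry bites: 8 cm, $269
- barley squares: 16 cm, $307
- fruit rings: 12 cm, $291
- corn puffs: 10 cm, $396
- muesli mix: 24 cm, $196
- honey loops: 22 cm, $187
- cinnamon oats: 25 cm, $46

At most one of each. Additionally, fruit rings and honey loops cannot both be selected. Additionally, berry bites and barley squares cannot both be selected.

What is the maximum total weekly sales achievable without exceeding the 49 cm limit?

994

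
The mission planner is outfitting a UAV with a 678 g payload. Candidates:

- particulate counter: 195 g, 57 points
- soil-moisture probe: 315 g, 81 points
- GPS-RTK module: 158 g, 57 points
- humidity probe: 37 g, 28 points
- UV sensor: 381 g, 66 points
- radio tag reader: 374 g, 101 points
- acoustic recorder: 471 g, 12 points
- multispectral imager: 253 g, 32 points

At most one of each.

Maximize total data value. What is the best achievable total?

195

Taking the top-ratio sensors first gives particulate counter + GPS-RTK module + humidity probe + multispectral imager for 174 (643 g).
Replace humidity probe and multispectral imager with soil-moisture probe: the trade gains 21 net, giving 195 at 668 g.
Runner-up particulate counter + humidity probe + radio tag reader tops out at 186.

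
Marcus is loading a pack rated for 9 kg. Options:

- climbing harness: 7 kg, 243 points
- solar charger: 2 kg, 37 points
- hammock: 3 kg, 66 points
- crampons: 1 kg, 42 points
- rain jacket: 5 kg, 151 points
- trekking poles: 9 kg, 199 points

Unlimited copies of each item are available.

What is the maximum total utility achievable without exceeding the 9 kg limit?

Density check — crampons 42.00, climbing harness 34.71, rain jacket 30.20 are the best per kg.
Taking 9×crampons: 9 kg used, 378 in utility.
That's the maximum — no swap from here does better than 378.

378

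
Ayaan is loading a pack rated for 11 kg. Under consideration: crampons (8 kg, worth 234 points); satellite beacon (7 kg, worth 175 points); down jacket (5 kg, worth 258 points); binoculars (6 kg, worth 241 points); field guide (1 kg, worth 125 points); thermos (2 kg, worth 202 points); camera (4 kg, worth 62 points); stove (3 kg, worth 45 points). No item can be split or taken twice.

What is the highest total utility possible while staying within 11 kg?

Best packing: down jacket + field guide + thermos + stove — 11 kg, 630 total.

630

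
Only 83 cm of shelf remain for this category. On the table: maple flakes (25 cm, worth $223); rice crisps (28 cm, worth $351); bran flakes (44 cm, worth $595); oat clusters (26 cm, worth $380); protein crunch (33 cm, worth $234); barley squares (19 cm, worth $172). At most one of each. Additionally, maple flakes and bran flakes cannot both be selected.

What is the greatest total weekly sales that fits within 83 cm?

975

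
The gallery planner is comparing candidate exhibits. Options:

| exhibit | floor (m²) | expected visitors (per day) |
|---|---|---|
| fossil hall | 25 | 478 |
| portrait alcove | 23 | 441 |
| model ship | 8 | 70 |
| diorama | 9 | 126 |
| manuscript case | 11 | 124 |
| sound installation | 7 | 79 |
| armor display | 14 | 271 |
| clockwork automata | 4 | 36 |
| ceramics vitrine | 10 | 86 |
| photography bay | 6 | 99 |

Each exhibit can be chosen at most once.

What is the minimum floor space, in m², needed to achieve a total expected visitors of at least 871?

Need the lightest bundle worth ≥ 871.
Taking fossil hall + portrait alcove gives 919 (≥ 871) for 48 m².
Any bundle with less than 48 m² falls short of 871.

48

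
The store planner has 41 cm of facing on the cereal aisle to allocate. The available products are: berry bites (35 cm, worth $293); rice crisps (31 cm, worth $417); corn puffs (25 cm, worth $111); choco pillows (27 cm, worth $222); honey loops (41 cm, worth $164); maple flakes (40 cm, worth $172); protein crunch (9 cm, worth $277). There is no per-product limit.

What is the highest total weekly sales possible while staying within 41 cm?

4×protein crunch uses 36 of the 41 cm and totals 1108.
Nothing else within 41 cm beats 1108.

1108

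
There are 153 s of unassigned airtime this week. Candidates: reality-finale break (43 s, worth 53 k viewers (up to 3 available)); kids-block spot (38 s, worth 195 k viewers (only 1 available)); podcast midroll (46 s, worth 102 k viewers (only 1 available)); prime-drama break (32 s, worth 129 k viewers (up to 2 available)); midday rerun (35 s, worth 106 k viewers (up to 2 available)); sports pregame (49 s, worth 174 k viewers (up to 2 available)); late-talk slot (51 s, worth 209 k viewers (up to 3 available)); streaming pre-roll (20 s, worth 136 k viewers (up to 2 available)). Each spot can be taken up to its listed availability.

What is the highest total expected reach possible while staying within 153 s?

725

By expected reach per s: streaming pre-roll 6.80, kids-block spot 5.13, late-talk slot 4.10, prime-drama break 4.03 lead.
Filling by ratio: kids-block spot + late-talk slot + 2×streaming pre-roll for 676, with 24 s left unused.
Dropping late-talk slot frees 51 s; slotting in 2×prime-drama break (64 s) lifts the total to 725 at 142 s.
That's the maximum — no swap from here does better than 725.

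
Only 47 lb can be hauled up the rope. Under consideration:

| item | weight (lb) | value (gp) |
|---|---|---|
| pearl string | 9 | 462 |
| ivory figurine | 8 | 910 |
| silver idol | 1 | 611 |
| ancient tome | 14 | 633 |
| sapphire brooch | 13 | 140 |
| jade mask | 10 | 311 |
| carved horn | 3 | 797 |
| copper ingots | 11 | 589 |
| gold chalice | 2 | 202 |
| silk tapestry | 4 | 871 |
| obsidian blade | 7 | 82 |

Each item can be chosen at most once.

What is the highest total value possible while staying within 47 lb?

A density-first pass picks pearl string + ivory figurine + silver idol + carved horn + copper ingots + gold chalice + silk tapestry + obsidian blade — 4524 at 45 lb.
Replace pearl string and obsidian blade with ancient tome: the trade gains 89 net, giving 4613 at 43 lb.
The spare 4 lb is too small for any remaining item, and no exchange beats 4613.

4613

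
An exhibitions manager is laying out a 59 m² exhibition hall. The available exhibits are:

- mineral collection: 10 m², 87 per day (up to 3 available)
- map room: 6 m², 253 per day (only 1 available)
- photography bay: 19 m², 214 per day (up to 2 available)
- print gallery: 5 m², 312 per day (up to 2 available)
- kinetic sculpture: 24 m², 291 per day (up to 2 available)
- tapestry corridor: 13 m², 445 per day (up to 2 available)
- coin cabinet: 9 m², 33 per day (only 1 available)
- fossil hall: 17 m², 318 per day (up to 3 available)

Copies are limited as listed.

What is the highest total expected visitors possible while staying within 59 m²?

2085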